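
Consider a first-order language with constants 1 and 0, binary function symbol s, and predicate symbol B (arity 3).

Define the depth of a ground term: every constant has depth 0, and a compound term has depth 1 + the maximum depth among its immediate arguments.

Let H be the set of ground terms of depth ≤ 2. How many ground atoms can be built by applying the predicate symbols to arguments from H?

First count ground terms of depth ≤ 2.
Count level by level. With function symbols s/2, the terms of depth ≤ k are the 2 constants together with each function applied to depth-≤(k−1) tuples, so N_k = 2 + N_{k-1}^2.
N_0 = 2
N_1 = 2 + 2^2 = 6
N_2 = 2 + 6^2 = 38
So |H| = 38.
For each predicate symbol, the number of ground atoms is |H| raised to its arity; summing:
  B: 38^3 = 54872
Total ground atoms: 54872.

54872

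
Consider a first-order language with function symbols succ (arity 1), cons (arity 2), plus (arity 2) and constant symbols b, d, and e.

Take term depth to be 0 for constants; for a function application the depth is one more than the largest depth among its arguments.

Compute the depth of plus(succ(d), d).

2

depth(succ(d)) = 1 + depth(d) = 1 + 0 = 1
depth(plus(succ(d), d)) = 1 + max(1, 0) = 2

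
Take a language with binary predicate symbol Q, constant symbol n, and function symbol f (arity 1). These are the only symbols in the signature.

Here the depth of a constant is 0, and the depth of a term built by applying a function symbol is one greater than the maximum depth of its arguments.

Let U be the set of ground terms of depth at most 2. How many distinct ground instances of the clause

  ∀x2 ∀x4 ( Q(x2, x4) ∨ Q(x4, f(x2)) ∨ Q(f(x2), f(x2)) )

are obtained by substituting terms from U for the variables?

9

Ground terms of depth ≤ 2:
  Let N_k count ground terms of depth at most k. Each non-constant term of depth ≤ k is some function symbol applied to depth-≤(k−1) arguments, giving N_k = 1 + N_{k-1}.
  N_0 = 1
  N_1 = 1 + 1 = 2
  N_2 = 1 + 2 = 3
  Explicitly: n, f(n), f(f(n)).
So there are 3 ground terms available for substitution.
The body mentions every one of the 2 quantified variables; since ground terms form a free algebra, no two substitutions collapse to the same formula.
Number of ground instances = 3^2 = 9.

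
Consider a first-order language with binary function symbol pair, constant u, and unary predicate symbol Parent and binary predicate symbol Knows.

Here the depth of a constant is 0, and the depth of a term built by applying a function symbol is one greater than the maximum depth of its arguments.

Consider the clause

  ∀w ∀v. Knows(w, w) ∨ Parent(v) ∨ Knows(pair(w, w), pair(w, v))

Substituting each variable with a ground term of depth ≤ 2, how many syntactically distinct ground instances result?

25

Ground terms of depth ≤ 2:
  If N_k denotes the number of depth-≤k ground terms, the 1 constant gives N_0 = 1, and each function symbol of arity r contributes N_{k-1}^r new terms at level k: N_k = 1 + N_{k-1}^2.
  N_0 = 1
  N_1 = 1 + 1^2 = 2
  N_2 = 1 + 2^2 = 5
So there are 5 ground terms available for substitution.
The clause has 2 distinct variables (w, v), each appearing in the body. In the free term algebra distinct substitutions yield syntactically distinct ground instances.
Number of ground instances = 5^2 = 25.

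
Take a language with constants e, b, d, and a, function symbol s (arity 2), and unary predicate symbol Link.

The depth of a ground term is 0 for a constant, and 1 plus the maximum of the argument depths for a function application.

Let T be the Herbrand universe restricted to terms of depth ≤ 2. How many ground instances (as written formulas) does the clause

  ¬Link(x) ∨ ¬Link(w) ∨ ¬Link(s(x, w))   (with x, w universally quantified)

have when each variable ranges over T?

Ground terms of depth ≤ 2:
  Count level by level. With function symbols s/2, the terms of depth ≤ k are the 4 constants together with each function applied to depth-≤(k−1) tuples, so N_k = 4 + N_{k-1}^2.
  N_0 = 4
  N_1 = 4 + 4^2 = 20
  N_2 = 4 + 20^2 = 404
So there are 404 ground terms available for substitution.
There are 2 variables to instantiate (x, w), each occurring in at least one literal, so different choices give different ground instances.
Number of ground instances = 404^2 = 163216.

163216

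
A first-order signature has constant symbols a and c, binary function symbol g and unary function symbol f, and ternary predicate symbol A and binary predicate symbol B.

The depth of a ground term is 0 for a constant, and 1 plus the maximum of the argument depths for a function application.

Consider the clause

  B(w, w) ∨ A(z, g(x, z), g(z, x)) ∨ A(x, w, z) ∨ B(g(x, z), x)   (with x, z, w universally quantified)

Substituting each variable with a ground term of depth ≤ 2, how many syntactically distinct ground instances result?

405224

Ground terms of depth ≤ 2:
  If N_k denotes the number of depth-≤k ground terms, the 2 constants give N_0 = 2, and each function symbol of arity r contributes N_{k-1}^r new terms at level k: N_k = 2 + N_{k-1}^2 + N_{k-1}.
  N_0 = 2
  N_1 = 2 + 2^2 + 2 = 8
  N_2 = 2 + 8^2 + 8 = 74
So there are 74 ground terms available for substitution.
Each of x, z, w ranges independently over the available ground terms, and distinct assignments produce distinct instances.
Number of ground instances = 74^3 = 405224.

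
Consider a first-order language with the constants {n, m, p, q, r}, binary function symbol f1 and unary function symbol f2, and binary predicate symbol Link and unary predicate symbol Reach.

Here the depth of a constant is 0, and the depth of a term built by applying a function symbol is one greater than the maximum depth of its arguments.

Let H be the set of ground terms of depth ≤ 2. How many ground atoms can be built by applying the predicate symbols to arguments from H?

1601490

First count ground terms of depth ≤ 2.
If N_k denotes the number of depth-≤k ground terms, the 5 constants give N_0 = 5, and each function symbol of arity r contributes N_{k-1}^r new terms at level k: N_k = 5 + N_{k-1}^2 + N_{k-1}.
N_0 = 5
N_1 = 5 + 5^2 + 5 = 35
N_2 = 5 + 35^2 + 35 = 1265
So |H| = 1265.
Each predicate of arity r yields |H|^r ground atoms (one per choice of an r-tuple from H):
  Link: 1265^2 = 1600225;  Reach: 1265
Total ground atoms: 1600225 + 1265 = 1601490.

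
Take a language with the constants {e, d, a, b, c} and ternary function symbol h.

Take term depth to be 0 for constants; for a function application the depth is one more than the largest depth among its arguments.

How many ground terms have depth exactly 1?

125

Let N_k count ground terms of depth at most k. Each non-constant term of depth ≤ k is some function symbol applied to depth-≤(k−1) arguments, giving N_k = 5 + N_{k-1}^3.
N_0 = 5
N_1 = 5 + 5^3 = 130
Terms of depth exactly 1: N_1 − N_0 = 130 − 5 = 125.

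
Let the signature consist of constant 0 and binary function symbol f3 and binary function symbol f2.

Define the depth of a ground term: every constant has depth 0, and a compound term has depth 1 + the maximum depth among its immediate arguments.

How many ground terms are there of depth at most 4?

1045459

Write N_k for the number of ground terms of depth ≤ k. A term of depth ≤ k is either a constant or a function symbol applied to arguments of depth ≤ k−1, so N_k = 1 + N_{k-1}^2 + N_{k-1}^2.
N_0 = 1
N_1 = 1 + 1^2 + 1^2 = 3
N_2 = 1 + 3^2 + 3^2 = 19
N_3 = 1 + 19^2 + 19^2 = 723
N_4 = 1 + 723^2 + 723^2 = 1045459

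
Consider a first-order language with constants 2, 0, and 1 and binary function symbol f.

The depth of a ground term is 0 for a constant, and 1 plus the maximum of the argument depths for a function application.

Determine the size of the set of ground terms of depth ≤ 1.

12

Let N_k = |{terms of depth ≤ k}|. Then N_0 = 3 and N_k = 3 + N_{k-1}^2 for k ≥ 1 (one summand per function symbol, arity giving the exponent).
N_0 = 3
N_1 = 3 + 3^2 = 12
Explicitly: 2, 0, 1, f(2, 2), f(2, 0), f(2, 1), f(0, 2), f(0, 0), f(0, 1), f(1, 2), f(1, 0), f(1, 1).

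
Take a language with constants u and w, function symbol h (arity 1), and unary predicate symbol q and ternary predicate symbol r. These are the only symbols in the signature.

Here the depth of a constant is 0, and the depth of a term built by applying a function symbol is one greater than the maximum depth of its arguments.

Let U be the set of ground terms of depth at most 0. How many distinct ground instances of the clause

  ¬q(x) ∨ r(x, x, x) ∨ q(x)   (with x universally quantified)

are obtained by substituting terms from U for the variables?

Ground terms of depth ≤ 0:
  Count level by level. With function symbols h/1, the terms of depth ≤ k are the 2 constants together with each function applied to depth-≤(k−1) tuples, so N_k = 2 + N_{k-1}.
  N_0 = 2
  Explicitly: u, w.
So there are 2 ground terms available for substitution.
The body mentions the single quantified variable x; since ground terms form a free algebra, no two substitutions collapse to the same formula.
Number of ground instances = 2.

2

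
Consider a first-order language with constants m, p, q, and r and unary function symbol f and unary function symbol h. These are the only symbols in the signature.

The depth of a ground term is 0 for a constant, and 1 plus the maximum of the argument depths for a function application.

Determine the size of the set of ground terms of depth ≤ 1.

If N_k denotes the number of depth-≤k ground terms, the 4 constants give N_0 = 4, and each function symbol of arity r contributes N_{k-1}^r new terms at level k: N_k = 4 + N_{k-1} + N_{k-1}.
N_0 = 4
N_1 = 4 + 4 + 4 = 12
Explicitly: m, p, q, r, f(m), f(p), f(q), f(r), h(m), h(p), h(q), h(r).

12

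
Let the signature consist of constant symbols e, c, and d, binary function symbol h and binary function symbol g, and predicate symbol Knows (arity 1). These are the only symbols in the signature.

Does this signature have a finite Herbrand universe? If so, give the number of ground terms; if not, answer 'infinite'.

infinite

The signature has at least one function symbol (h, arity 2) and at least one constant (e).
Iterating h gives infinitely many distinct ground terms: e, h(e, e), h(h(e, e), h(e, e)), ...
So the Herbrand universe is infinite.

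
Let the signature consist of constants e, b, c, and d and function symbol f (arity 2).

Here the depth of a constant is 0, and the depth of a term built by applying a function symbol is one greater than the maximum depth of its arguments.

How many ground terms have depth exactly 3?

162816

Write N_k for the number of ground terms of depth ≤ k. A term of depth ≤ k is either a constant or a function symbol applied to arguments of depth ≤ k−1, so N_k = 4 + N_{k-1}^2.
N_0 = 4
N_1 = 4 + 4^2 = 20
N_2 = 4 + 20^2 = 404
N_3 = 4 + 404^2 = 163220
Terms of depth exactly 3: N_3 − N_2 = 163220 − 404 = 162816.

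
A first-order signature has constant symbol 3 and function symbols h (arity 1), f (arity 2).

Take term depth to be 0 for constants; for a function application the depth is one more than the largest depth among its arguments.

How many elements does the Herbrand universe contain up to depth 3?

If N_k denotes the number of depth-≤k ground terms, the 1 constant gives N_0 = 1, and each function symbol of arity r contributes N_{k-1}^r new terms at level k: N_k = 1 + N_{k-1} + N_{k-1}^2.
N_0 = 1
N_1 = 1 + 1 + 1^2 = 3
N_2 = 1 + 3 + 3^2 = 13
N_3 = 1 + 13 + 13^2 = 183

183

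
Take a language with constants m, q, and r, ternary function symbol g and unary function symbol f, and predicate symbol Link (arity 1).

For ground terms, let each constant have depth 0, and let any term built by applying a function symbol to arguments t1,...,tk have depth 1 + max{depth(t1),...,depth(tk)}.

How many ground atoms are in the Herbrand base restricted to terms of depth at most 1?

First count ground terms of depth ≤ 1.
Write N_k for the number of ground terms of depth ≤ k. A term of depth ≤ k is either a constant or a function symbol applied to arguments of depth ≤ k−1, so N_k = 3 + N_{k-1}^3 + N_{k-1}.
N_0 = 3
N_1 = 3 + 3^3 + 3 = 33
So |H| = 33.
Ground atoms are formed by filling each argument slot of a predicate with a term from H, so an r-ary predicate gives |H|^r atoms:
  Link: 33
Total ground atoms: 33.

33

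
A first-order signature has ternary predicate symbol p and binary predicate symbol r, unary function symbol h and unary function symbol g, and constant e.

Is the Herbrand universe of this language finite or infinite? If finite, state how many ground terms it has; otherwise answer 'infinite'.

infinite

The signature has at least one function symbol (h, arity 1) and at least one constant (e).
Iterating h gives infinitely many distinct ground terms: e, h(e), h(h(e)), ...
So the Herbrand universe is infinite.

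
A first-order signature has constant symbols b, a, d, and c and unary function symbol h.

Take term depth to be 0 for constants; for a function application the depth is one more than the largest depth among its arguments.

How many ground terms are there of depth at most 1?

8

If N_k denotes the number of depth-≤k ground terms, the 4 constants give N_0 = 4, and each function symbol of arity r contributes N_{k-1}^r new terms at level k: N_k = 4 + N_{k-1}.
N_0 = 4
N_1 = 4 + 4 = 8
Explicitly: b, a, d, c, h(b), h(a), h(d), h(c).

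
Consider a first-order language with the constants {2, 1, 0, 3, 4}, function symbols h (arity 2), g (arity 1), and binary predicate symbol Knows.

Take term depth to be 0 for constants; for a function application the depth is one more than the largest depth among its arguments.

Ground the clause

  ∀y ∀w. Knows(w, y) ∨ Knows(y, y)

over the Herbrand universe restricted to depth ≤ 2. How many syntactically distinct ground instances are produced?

1600225

Ground terms of depth ≤ 2:
  Let N_k = |{terms of depth ≤ k}|. Then N_0 = 5 and N_k = 5 + N_{k-1}^2 + N_{k-1} for k ≥ 1 (one summand per function symbol, arity giving the exponent).
  N_0 = 5
  N_1 = 5 + 5^2 + 5 = 35
  N_2 = 5 + 35^2 + 35 = 1265
So there are 1265 ground terms available for substitution.
The body mentions every one of the 2 quantified variables; since ground terms form a free algebra, no two substitutions collapse to the same formula.
Number of ground instances = 1265^2 = 1600225.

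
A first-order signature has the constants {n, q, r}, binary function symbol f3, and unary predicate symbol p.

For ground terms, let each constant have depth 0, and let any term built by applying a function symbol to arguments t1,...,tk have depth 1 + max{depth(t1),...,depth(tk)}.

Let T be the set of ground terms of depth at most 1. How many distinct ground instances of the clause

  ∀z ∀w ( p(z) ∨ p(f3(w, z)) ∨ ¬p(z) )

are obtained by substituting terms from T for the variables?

144

Ground terms of depth ≤ 1:
  Count level by level. With function symbols f3/2, the terms of depth ≤ k are the 3 constants together with each function applied to depth-≤(k−1) tuples, so N_k = 3 + N_{k-1}^2.
  N_0 = 3
  N_1 = 3 + 3^2 = 12
So there are 12 ground terms available for substitution.
The clause has 2 distinct variables (z, w), each appearing in the body. In the free term algebra distinct substitutions yield syntactically distinct ground instances.
Number of ground instances = 12^2 = 144.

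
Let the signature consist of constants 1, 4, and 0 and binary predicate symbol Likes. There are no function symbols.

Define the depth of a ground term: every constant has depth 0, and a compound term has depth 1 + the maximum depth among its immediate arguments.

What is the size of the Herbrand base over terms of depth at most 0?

9

First count ground terms of depth ≤ 0.
With no function symbols every ground term is a constant, so there are exactly 3 ground terms at every depth bound.
N_0 = 3
Explicitly: 1, 4, 0.
So |H| = 3.
A ground atom is a predicate applied to a tuple of terms from H, so the count is the sum over predicates of |H|^arity:
  Likes: 3^2 = 9
Total ground atoms: 9.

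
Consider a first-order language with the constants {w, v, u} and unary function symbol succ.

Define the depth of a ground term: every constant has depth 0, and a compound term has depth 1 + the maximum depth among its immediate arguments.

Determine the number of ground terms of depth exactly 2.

Let N_k = |{terms of depth ≤ k}|. Then N_0 = 3 and N_k = 3 + N_{k-1} for k ≥ 1 (one summand per function symbol, arity giving the exponent).
N_0 = 3
N_1 = 3 + 3 = 6
N_2 = 3 + 6 = 9
Terms of depth exactly 2: N_2 − N_1 = 9 − 6 = 3.

3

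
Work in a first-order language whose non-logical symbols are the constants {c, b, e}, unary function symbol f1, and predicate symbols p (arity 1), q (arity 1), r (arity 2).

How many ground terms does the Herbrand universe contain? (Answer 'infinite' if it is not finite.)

infinite

The signature has at least one function symbol (f1, arity 1) and at least one constant (c).
Iterating f1 gives infinitely many distinct ground terms: c, f1(c), f1(f1(c)), ...
So the Herbrand universe is infinite.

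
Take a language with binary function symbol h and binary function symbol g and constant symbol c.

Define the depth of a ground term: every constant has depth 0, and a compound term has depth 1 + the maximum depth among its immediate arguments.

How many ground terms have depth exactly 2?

16

Write N_k for the number of ground terms of depth ≤ k. A term of depth ≤ k is either a constant or a function symbol applied to arguments of depth ≤ k−1, so N_k = 1 + N_{k-1}^2 + N_{k-1}^2.
N_0 = 1
N_1 = 1 + 1^2 + 1^2 = 3
N_2 = 1 + 3^2 + 3^2 = 19
Terms of depth exactly 2: N_2 − N_1 = 19 − 3 = 16.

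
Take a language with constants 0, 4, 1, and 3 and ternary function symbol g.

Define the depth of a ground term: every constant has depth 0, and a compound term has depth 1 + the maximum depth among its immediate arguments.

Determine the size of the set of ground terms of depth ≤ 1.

68

Write N_k for the number of ground terms of depth ≤ k. A term of depth ≤ k is either a constant or a function symbol applied to arguments of depth ≤ k−1, so N_k = 4 + N_{k-1}^3.
N_0 = 4
N_1 = 4 + 4^3 = 68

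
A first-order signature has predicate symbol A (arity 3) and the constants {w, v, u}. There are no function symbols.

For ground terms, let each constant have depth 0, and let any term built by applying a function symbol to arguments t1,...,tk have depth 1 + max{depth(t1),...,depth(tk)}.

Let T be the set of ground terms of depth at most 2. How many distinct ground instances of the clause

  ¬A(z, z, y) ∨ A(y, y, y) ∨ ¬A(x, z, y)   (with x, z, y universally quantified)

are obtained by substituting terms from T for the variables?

Ground terms of depth ≤ 2:
  With no function symbols every ground term is a constant, so there are exactly 3 ground terms at every depth bound.
  N_0 = 3
  N_1 = 3
  N_2 = 3
  Explicitly: w, v, u.
So there are 3 ground terms available for substitution.
The body mentions every one of the 3 quantified variables; since ground terms form a free algebra, no two substitutions collapse to the same formula.
Number of ground instances = 3^3 = 27.

27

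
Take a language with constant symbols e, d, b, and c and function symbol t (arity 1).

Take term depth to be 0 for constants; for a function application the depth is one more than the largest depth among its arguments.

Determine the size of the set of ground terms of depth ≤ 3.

16

Let N_k count ground terms of depth at most k. Each non-constant term of depth ≤ k is some function symbol applied to depth-≤(k−1) arguments, giving N_k = 4 + N_{k-1}.
N_0 = 4
N_1 = 4 + 4 = 8
N_2 = 4 + 8 = 12
N_3 = 4 + 12 = 16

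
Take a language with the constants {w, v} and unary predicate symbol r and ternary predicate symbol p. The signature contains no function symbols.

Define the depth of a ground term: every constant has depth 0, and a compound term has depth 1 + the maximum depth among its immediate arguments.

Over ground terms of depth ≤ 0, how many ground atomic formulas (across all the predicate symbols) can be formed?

10

First count ground terms of depth ≤ 0.
With no function symbols every ground term is a constant, so there are exactly 2 ground terms at every depth bound.
N_0 = 2
Explicitly: w, v.
So |H| = 2.
A ground atom is a predicate applied to a tuple of terms from H, so the count is the sum over predicates of |H|^arity:
  r: 2;  p: 2^3 = 8
Total ground atoms: 2 + 8 = 10.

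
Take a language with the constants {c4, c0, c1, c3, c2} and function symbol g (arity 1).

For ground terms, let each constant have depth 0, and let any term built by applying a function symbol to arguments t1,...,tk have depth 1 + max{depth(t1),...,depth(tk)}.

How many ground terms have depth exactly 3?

Let N_k count ground terms of depth at most k. Each non-constant term of depth ≤ k is some function symbol applied to depth-≤(k−1) arguments, giving N_k = 5 + N_{k-1}.
N_0 = 5
N_1 = 5 + 5 = 10
N_2 = 5 + 10 = 15
N_3 = 5 + 15 = 20
Terms of depth exactly 3: N_3 − N_2 = 20 − 15 = 5.

5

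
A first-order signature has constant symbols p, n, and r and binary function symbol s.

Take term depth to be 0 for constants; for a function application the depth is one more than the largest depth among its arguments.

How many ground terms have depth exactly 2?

Write N_k for the number of ground terms of depth ≤ k. A term of depth ≤ k is either a constant or a function symbol applied to arguments of depth ≤ k−1, so N_k = 3 + N_{k-1}^2.
N_0 = 3
N_1 = 3 + 3^2 = 12
N_2 = 3 + 12^2 = 147
Terms of depth exactly 2: N_2 − N_1 = 147 − 12 = 135.

135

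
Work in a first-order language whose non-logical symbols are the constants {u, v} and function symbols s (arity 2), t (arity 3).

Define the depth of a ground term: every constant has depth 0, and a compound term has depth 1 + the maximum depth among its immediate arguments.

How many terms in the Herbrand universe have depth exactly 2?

2928

Count level by level. With function symbols s/2, t/3, the terms of depth ≤ k are the 2 constants together with each function applied to depth-≤(k−1) tuples, so N_k = 2 + N_{k-1}^2 + N_{k-1}^3.
N_0 = 2
N_1 = 2 + 2^2 + 2^3 = 14
N_2 = 2 + 14^2 + 14^3 = 2942
Terms of depth exactly 2: N_2 − N_1 = 2942 − 14 = 2928.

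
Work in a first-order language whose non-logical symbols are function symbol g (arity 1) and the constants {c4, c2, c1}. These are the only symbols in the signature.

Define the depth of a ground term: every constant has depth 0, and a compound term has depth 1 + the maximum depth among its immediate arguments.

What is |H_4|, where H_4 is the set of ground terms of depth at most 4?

15

Count level by level. With function symbols g/1, the terms of depth ≤ k are the 3 constants together with each function applied to depth-≤(k−1) tuples, so N_k = 3 + N_{k-1}.
N_0 = 3
N_1 = 3 + 3 = 6
N_2 = 3 + 6 = 9
N_3 = 3 + 9 = 12
N_4 = 3 + 12 = 15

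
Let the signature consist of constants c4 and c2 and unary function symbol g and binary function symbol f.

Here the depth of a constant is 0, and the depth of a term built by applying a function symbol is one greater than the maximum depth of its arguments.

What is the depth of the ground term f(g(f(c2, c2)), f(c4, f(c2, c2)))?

3

depth(f(c2, c2)) = 1 + max(0, 0) = 1
depth(g(f(c2, c2))) = 1 + depth(f(c2, c2)) = 1 + 1 = 2
depth(f(c4, f(c2, c2))) = 1 + max(0, 1) = 2
depth(f(g(f(c2, c2)), f(c4, f(c2, c2)))) = 1 + max(2, 2) = 3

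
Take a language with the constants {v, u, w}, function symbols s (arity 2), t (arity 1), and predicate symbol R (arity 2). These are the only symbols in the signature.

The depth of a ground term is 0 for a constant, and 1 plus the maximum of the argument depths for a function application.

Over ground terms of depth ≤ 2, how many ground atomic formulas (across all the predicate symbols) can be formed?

First count ground terms of depth ≤ 2.
Let N_k count ground terms of depth at most k. Each non-constant term of depth ≤ k is some function symbol applied to depth-≤(k−1) arguments, giving N_k = 3 + N_{k-1}^2 + N_{k-1}.
N_0 = 3
N_1 = 3 + 3^2 + 3 = 15
N_2 = 3 + 15^2 + 15 = 243
So |H| = 243.
Ground atoms are formed by filling each argument slot of a predicate with a term from H, so an r-ary predicate gives |H|^r atoms:
  R: 243^2 = 59049
Total ground atoms: 59049.

59049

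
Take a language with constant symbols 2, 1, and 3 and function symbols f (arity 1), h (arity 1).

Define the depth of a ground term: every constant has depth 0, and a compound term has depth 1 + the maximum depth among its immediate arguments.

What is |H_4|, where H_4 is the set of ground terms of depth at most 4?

Let N_k = |{terms of depth ≤ k}|. Then N_0 = 3 and N_k = 3 + N_{k-1} + N_{k-1} for k ≥ 1 (one summand per function symbol, arity giving the exponent).
N_0 = 3
N_1 = 3 + 3 + 3 = 9
N_2 = 3 + 9 + 9 = 21
N_3 = 3 + 21 + 21 = 45
N_4 = 3 + 45 + 45 = 93

93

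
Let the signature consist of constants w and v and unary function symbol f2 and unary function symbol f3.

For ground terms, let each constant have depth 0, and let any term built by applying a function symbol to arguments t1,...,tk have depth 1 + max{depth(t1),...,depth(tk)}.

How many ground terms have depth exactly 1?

Count level by level. With function symbols f2/1, f3/1, the terms of depth ≤ k are the 2 constants together with each function applied to depth-≤(k−1) tuples, so N_k = 2 + N_{k-1} + N_{k-1}.
N_0 = 2
N_1 = 2 + 2 + 2 = 6
Terms of depth exactly 1: N_1 − N_0 = 6 − 2 = 4.

4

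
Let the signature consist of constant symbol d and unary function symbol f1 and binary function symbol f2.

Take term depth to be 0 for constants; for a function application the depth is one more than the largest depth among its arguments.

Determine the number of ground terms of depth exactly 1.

Write N_k for the number of ground terms of depth ≤ k. A term of depth ≤ k is either a constant or a function symbol applied to arguments of depth ≤ k−1, so N_k = 1 + N_{k-1} + N_{k-1}^2.
N_0 = 1
N_1 = 1 + 1 + 1^2 = 3
Terms of depth exactly 1: N_1 − N_0 = 3 − 1 = 2.

2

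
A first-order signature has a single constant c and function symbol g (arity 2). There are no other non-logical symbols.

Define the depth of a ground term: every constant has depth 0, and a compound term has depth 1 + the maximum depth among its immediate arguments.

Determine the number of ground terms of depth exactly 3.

Let N_k = |{terms of depth ≤ k}|. Then N_0 = 1 and N_k = 1 + N_{k-1}^2 for k ≥ 1 (one summand per function symbol, arity giving the exponent).
N_0 = 1
N_1 = 1 + 1^2 = 2
N_2 = 1 + 2^2 = 5
N_3 = 1 + 5^2 = 26
Terms of depth exactly 3: N_3 − N_2 = 26 − 5 = 21.

21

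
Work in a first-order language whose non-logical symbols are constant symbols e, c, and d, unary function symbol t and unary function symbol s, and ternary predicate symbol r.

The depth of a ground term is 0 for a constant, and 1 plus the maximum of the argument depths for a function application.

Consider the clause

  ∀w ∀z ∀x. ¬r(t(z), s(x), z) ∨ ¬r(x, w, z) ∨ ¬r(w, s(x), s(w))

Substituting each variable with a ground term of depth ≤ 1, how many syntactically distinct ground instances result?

Ground terms of depth ≤ 1:
  Let N_k count ground terms of depth at most k. Each non-constant term of depth ≤ k is some function symbol applied to depth-≤(k−1) arguments, giving N_k = 3 + N_{k-1} + N_{k-1}.
  N_0 = 3
  N_1 = 3 + 3 + 3 = 9
  Explicitly: e, c, d, t(e), t(c), t(d), s(e), s(c), s(d).
So there are 9 ground terms available for substitution.
Each of w, z, x ranges independently over the available ground terms, and distinct assignments produce distinct instances.
Number of ground instances = 9^3 = 729.

729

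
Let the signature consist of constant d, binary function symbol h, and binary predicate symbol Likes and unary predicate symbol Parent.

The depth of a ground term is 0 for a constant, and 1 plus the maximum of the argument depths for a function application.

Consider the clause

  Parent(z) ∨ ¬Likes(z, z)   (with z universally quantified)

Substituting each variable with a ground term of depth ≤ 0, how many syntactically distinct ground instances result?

1

Ground terms of depth ≤ 0:
  Count level by level. With function symbols h/2, the terms of depth ≤ k are the 1 constant together with each function applied to depth-≤(k−1) tuples, so N_k = 1 + N_{k-1}^2.
  N_0 = 1
  Explicitly: d.
So there is exactly 1 ground term available for substitution.
The body mentions the single quantified variable z; since ground terms form a free algebra, no two substitutions collapse to the same formula.
Number of ground instances = 1.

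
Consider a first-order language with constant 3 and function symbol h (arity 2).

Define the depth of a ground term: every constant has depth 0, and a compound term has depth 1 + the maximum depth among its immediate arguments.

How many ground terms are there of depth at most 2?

Write N_k for the number of ground terms of depth ≤ k. A term of depth ≤ k is either a constant or a function symbol applied to arguments of depth ≤ k−1, so N_k = 1 + N_{k-1}^2.
N_0 = 1
N_1 = 1 + 1^2 = 2
N_2 = 1 + 2^2 = 5

5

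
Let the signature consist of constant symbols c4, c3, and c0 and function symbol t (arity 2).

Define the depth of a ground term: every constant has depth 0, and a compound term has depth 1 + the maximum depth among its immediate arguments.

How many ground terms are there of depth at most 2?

Write N_k for the number of ground terms of depth ≤ k. A term of depth ≤ k is either a constant or a function symbol applied to arguments of depth ≤ k−1, so N_k = 3 + N_{k-1}^2.
N_0 = 3
N_1 = 3 + 3^2 = 12
N_2 = 3 + 12^2 = 147

147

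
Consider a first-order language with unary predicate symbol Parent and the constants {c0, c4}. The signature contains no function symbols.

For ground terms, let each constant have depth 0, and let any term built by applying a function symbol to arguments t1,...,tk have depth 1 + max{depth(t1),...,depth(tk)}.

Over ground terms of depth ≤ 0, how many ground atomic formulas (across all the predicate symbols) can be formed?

2

First count ground terms of depth ≤ 0.
With no function symbols every ground term is a constant, so there are exactly 2 ground terms at every depth bound.
N_0 = 2
So |H| = 2.
For each predicate symbol, the number of ground atoms is |H| raised to its arity; summing:
  Parent: 2
Total ground atoms: 2.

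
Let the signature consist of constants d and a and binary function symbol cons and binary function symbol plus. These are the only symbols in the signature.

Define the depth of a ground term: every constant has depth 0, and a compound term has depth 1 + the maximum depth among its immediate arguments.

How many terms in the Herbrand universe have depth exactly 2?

If N_k denotes the number of depth-≤k ground terms, the 2 constants give N_0 = 2, and each function symbol of arity r contributes N_{k-1}^r new terms at level k: N_k = 2 + N_{k-1}^2 + N_{k-1}^2.
N_0 = 2
N_1 = 2 + 2^2 + 2^2 = 10
N_2 = 2 + 10^2 + 10^2 = 202
Terms of depth exactly 2: N_2 − N_1 = 202 − 10 = 192.

192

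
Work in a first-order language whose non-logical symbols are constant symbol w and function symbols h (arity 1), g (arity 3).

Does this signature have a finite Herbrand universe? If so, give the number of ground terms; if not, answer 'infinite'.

The signature has at least one function symbol (h, arity 1) and at least one constant (w).
Iterating h gives infinitely many distinct ground terms: w, h(w), h(h(w)), ...
So the Herbrand universe is infinite.

infinite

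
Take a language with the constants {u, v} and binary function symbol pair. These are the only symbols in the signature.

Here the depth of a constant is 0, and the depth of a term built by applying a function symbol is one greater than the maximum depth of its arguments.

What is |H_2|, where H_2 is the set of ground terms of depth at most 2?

Let N_k = |{terms of depth ≤ k}|. Then N_0 = 2 and N_k = 2 + N_{k-1}^2 for k ≥ 1 (one summand per function symbol, arity giving the exponent).
N_0 = 2
N_1 = 2 + 2^2 = 6
N_2 = 2 + 6^2 = 38

38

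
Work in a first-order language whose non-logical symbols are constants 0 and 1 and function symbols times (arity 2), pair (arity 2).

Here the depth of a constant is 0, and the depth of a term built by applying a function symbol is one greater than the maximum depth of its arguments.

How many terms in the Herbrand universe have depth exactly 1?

8

If N_k denotes the number of depth-≤k ground terms, the 2 constants give N_0 = 2, and each function symbol of arity r contributes N_{k-1}^r new terms at level k: N_k = 2 + N_{k-1}^2 + N_{k-1}^2.
N_0 = 2
N_1 = 2 + 2^2 + 2^2 = 10
Terms of depth exactly 1: N_1 − N_0 = 10 − 2 = 8.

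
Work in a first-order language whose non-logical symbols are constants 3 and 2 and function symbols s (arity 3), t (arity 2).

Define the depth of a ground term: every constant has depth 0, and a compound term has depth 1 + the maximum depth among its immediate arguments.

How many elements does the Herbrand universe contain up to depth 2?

2942

Count level by level. With function symbols s/3, t/2, the terms of depth ≤ k are the 2 constants together with each function applied to depth-≤(k−1) tuples, so N_k = 2 + N_{k-1}^3 + N_{k-1}^2.
N_0 = 2
N_1 = 2 + 2^3 + 2^2 = 14
N_2 = 2 + 14^3 + 14^2 = 2942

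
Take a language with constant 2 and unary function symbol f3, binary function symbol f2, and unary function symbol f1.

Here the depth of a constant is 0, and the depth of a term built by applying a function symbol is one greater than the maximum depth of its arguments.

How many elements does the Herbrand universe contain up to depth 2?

25

Count level by level. With function symbols f3/1, f2/2, f1/1, the terms of depth ≤ k are the 1 constant together with each function applied to depth-≤(k−1) tuples, so N_k = 1 + N_{k-1} + N_{k-1}^2 + N_{k-1}.
N_0 = 1
N_1 = 1 + 1 + 1^2 + 1 = 4
N_2 = 1 + 4 + 4^2 + 4 = 25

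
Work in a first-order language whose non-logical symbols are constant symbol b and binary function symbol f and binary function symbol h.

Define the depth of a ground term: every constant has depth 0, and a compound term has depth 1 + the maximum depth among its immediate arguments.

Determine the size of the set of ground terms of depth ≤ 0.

1

Let N_k count ground terms of depth at most k. Each non-constant term of depth ≤ k is some function symbol applied to depth-≤(k−1) arguments, giving N_k = 1 + N_{k-1}^2 + N_{k-1}^2.
N_0 = 1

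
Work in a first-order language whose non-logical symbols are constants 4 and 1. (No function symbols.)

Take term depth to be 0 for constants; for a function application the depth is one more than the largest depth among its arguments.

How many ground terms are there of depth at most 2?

2

With no function symbols every ground term is a constant, so there are exactly 2 ground terms at every depth bound.
N_0 = 2
N_1 = 2
N_2 = 2
Explicitly: 4, 1.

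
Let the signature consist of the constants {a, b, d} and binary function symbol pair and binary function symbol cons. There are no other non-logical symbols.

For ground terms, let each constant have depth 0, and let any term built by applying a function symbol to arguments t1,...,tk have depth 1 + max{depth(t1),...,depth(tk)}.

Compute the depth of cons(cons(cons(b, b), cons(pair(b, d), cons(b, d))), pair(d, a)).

4

depth(cons(b, b)) = 1 + max(0, 0) = 1
depth(pair(b, d)) = 1 + max(0, 0) = 1
depth(cons(b, d)) = 1 + max(0, 0) = 1
depth(cons(pair(b, d), cons(b, d))) = 1 + max(1, 1) = 2
depth(cons(cons(b, b), cons(pair(b, d), cons(b, d)))) = 1 + max(1, 2) = 3
depth(pair(d, a)) = 1 + max(0, 0) = 1
depth(cons(cons(cons(b, b), cons(pair(b, d), cons(b, d))), pair(d, a))) = 1 + max(3, 1) = 4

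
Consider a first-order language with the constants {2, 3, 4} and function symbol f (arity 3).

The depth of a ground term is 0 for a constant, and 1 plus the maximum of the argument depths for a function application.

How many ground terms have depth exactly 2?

If N_k denotes the number of depth-≤k ground terms, the 3 constants give N_0 = 3, and each function symbol of arity r contributes N_{k-1}^r new terms at level k: N_k = 3 + N_{k-1}^3.
N_0 = 3
N_1 = 3 + 3^3 = 30
N_2 = 3 + 30^3 = 27003
Terms of depth exactly 2: N_2 − N_1 = 27003 − 30 = 26973.

26973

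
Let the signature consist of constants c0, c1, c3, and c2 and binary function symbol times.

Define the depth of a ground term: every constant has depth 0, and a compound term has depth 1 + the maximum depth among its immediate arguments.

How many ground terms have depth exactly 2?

Let N_k count ground terms of depth at most k. Each non-constant term of depth ≤ k is some function symbol applied to depth-≤(k−1) arguments, giving N_k = 4 + N_{k-1}^2.
N_0 = 4
N_1 = 4 + 4^2 = 20
N_2 = 4 + 20^2 = 404
Terms of depth exactly 2: N_2 − N_1 = 404 − 20 = 384.

384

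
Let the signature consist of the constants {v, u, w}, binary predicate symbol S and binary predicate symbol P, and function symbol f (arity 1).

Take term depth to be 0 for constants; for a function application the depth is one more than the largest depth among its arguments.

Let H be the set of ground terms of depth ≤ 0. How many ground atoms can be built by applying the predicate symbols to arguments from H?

18

First count ground terms of depth ≤ 0.
Count level by level. With function symbols f/1, the terms of depth ≤ k are the 3 constants together with each function applied to depth-≤(k−1) tuples, so N_k = 3 + N_{k-1}.
N_0 = 3
Explicitly: v, u, w.
So |H| = 3.
A ground atom is a predicate applied to a tuple of terms from H, so the count is the sum over predicates of |H|^arity:
  S: 3^2 = 9;  P: 3^2 = 9
Total ground atoms: 9 + 9 = 18.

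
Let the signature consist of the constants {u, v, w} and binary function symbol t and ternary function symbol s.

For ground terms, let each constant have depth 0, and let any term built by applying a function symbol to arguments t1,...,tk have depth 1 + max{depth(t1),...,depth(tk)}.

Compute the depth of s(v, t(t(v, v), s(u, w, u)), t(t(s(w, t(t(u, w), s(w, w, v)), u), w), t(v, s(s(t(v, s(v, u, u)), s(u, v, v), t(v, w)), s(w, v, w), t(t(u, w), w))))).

depth(t(v, v)) = 1 + max(0, 0) = 1
depth(s(u, w, u)) = 1 + max(0, 0, 0) = 1
depth(t(t(v, v), s(u, w, u))) = 1 + max(1, 1) = 2
depth(t(u, w)) = 1 + max(0, 0) = 1
depth(s(w, w, v)) = 1 + max(0, 0, 0) = 1
depth(t(t(u, w), s(w, w, v))) = 1 + max(1, 1) = 2
depth(s(w, t(t(u, w), s(w, w, v)), u)) = 1 + max(0, 2, 0) = 3
depth(t(s(w, t(t(u, w), s(w, w, v)), u), w)) = 1 + max(3, 0) = 4
depth(s(v, u, u)) = 1 + max(0, 0, 0) = 1
depth(t(v, s(v, u, u))) = 1 + max(0, 1) = 2
depth(s(u, v, v)) = 1 + max(0, 0, 0) = 1
depth(t(v, w)) = 1 + max(0, 0) = 1
depth(s(t(v, s(v, u, u)), s(u, v, v), t(v, w))) = 1 + max(2, 1, 1) = 3
depth(s(w, v, w)) = 1 + max(0, 0, 0) = 1
depth(t(t(u, w), w)) = 1 + max(1, 0) = 2
depth(s(s(t(v, s(v, u, u)), s(u, v, v), t(v, w)), s(w, v, w), t(t(u, w), w))) = 1 + max(3, 1, 2) = 4
depth(t(v, s(s(t(v, s(v, u, u)), s(u, v, v), t(v, w)), s(w, v, w), t(t(u, w), w)))) = 1 + max(0, 4) = 5
depth(t(t(s(w, t(t(u, w), s(w, w, v)), u), w), t(v, s(s(t(v, s(v, u, u)), s(u, v, v), t(v, w)), s(w, v, w), t(t(u, w), w))))) = 1 + max(4, 5) = 6
depth(s(v, t(t(v, v), s(u, w, u)), t(t(s(w, t(t(u, w), s(w, w, v)), u), w), t(v, s(s(t(v, s(v, u, u)), s(u, v, v), t(v, w)), s(w, v, w), t(t(u, w), w)))))) = 1 + max(0, 2, 6) = 7

7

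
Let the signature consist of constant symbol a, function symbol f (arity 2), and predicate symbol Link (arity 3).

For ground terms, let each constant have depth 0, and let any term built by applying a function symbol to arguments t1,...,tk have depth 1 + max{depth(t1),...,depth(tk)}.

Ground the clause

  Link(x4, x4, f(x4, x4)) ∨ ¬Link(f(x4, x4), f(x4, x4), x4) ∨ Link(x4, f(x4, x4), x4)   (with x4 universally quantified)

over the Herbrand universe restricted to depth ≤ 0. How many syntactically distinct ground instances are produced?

Ground terms of depth ≤ 0:
  Let N_k count ground terms of depth at most k. Each non-constant term of depth ≤ k is some function symbol applied to depth-≤(k−1) arguments, giving N_k = 1 + N_{k-1}^2.
  N_0 = 1
  Explicitly: a.
So there is exactly 1 ground term available for substitution.
There is 1 variable to instantiate (x4),  occurring in at least one literal, so different choices give different ground instances.
Number of ground instances = 1.

1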